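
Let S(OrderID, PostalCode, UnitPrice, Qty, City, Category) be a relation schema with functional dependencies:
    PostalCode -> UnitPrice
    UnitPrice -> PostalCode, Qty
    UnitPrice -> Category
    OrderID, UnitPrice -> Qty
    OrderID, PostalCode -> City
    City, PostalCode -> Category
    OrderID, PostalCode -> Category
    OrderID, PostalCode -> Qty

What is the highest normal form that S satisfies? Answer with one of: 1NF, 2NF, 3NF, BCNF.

Candidate keys: {OrderID, PostalCode}, {OrderID, UnitPrice}. Prime attributes: {OrderID, PostalCode, UnitPrice}.
For PostalCode -> UnitPrice we have {PostalCode}⁺ = {Category, PostalCode, Qty, UnitPrice}; {PostalCode} is not a superkey, so BCNF fails.
Because {Qty} is non-prime and the left side of UnitPrice -> PostalCode, Qty is not a superkey, the relation is not in 3NF.
Since {PostalCode} ⊂ {OrderID, PostalCode} and {PostalCode}⁺ ⊇ {Category, Qty} with {Category, Qty} non-prime, there is a partial dependency; 2NF fails.

1NF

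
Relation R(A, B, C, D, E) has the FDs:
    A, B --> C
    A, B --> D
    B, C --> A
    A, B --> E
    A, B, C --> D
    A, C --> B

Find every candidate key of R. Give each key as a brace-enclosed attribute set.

{A, B}⁺ = {A, B, C, D, E} — all of the relation — so {A, B} is a candidate key.
{A, C}⁺ = {A, B, C, D, E} — all of the relation — so {A, C} is a candidate key.
{B, C}⁺ = {A, B, C, D, E} — all of the relation — so {B, C} is a candidate key.
Any other superkey properly contains one of these, so there are no further candidate keys.

{A, B}, {A, C}, {B, C}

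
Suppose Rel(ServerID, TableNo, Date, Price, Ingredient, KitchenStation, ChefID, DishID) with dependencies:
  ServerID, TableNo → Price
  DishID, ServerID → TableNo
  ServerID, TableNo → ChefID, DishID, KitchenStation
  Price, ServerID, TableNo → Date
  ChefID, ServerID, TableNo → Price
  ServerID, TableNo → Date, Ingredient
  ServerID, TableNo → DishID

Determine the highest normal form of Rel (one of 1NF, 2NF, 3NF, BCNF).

Candidate keys: {DishID, ServerID}, {ServerID, TableNo}. Prime attributes: {DishID, ServerID, TableNo}.
Each dependency's left side is a superkey — BCNF holds.

BCNF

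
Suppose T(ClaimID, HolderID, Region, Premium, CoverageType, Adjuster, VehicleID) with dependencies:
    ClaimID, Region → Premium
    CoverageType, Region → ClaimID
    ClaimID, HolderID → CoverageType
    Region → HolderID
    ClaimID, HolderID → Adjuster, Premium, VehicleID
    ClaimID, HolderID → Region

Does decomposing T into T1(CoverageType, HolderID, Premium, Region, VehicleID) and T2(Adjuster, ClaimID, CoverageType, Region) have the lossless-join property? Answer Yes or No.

The shared attributes are {CoverageType, Region} and {CoverageType, Region}⁺ = {Adjuster, ClaimID, CoverageType, HolderID, Premium, Region, VehicleID}.
This includes all of T1, so the common attributes are a superkey of T1 — the join is lossless.

Yes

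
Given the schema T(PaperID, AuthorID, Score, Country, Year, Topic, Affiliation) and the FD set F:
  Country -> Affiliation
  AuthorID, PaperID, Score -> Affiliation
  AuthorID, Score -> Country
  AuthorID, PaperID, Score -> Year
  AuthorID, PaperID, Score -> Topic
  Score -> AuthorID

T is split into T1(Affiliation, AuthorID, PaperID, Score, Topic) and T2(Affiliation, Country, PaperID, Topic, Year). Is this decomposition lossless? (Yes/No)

T1 ∩ T2 = {Affiliation, PaperID, Topic}; its closure under F is {Affiliation, PaperID, Topic}.
Neither T1 nor T2 is contained in that closure, so the decomposition is lossy.

No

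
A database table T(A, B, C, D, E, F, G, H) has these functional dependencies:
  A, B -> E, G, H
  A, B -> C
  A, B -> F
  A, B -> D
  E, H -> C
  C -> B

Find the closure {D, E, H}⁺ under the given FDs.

{B, C, D, E, H}

Start with {D, E, H}.
E, H -> C applies; add {C} → now {C, D, E, H}.
C -> B applies; add {B} → now {B, C, D, E, H}.
No further FD applies.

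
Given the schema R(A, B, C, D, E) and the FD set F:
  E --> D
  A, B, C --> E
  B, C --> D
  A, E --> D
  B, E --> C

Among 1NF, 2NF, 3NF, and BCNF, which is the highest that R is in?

Candidate keys: {A, B, C}, {A, B, E}. Prime attributes: {A, B, C, E}.
For E --> D we have {E}⁺ = {D, E}; {E} is not a superkey, so BCNF fails.
E --> D has non-prime {D} on the right and a non-superkey on the left, so 3NF fails.
{B, C} is a proper subset of the key {A, B, C}, and {B, C}⁺ contains the non-prime attribute {D} — a partial dependency, so 2NF is violated.

1NF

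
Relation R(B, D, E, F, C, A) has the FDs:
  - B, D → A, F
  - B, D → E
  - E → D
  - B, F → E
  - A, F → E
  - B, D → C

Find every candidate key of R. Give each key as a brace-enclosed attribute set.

{B, D}, {B, E}, {B, F}

Attributes never on any right-hand side: {B} — every candidate key must contain it.
Closure of {B, D} is {A, B, C, D, E, F}, the whole schema; {B, D} is a candidate key.
Closure of {B, E} is {A, B, C, D, E, F}, the whole schema; {B, E} is a candidate key.
Closure of {B, F} is {A, B, C, D, E, F}, the whole schema; {B, F} is a candidate key.
No proper subset of any of these is a key, and no other minimal superkey exists.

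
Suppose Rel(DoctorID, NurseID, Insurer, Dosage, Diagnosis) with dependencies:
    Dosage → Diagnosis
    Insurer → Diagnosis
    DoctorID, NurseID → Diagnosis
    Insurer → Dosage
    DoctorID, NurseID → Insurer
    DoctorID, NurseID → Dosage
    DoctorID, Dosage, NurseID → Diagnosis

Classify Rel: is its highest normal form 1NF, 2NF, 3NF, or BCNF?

Candidate key: {DoctorID, NurseID}. Prime attributes: {DoctorID, NurseID}.
For Dosage → Diagnosis we have {Dosage}⁺ = {Diagnosis, Dosage}; {Dosage} is not a superkey, so BCNF fails.
Because {Diagnosis} is non-prime and the left side of Dosage → Diagnosis is not a superkey, the relation is not in 3NF.
Checking every proper subset of each key, none determines a non-prime attribute — 2NF is satisfied.

2NF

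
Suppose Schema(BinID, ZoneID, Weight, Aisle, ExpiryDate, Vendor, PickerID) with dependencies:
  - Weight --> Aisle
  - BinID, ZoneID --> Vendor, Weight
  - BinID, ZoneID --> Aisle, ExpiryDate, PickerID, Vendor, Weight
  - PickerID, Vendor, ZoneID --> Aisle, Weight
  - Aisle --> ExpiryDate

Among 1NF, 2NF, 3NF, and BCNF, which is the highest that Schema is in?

Candidate key: {BinID, ZoneID}. Prime attributes: {BinID, ZoneID}.
Weight --> Aisle: {Weight}⁺ = {Aisle, ExpiryDate, Weight}, which is not all of the attributes, so the left side is not a superkey — BCNF is violated.
Weight --> Aisle has non-prime {Aisle} on the right and a non-superkey on the left, so 3NF fails.
No non-prime attribute depends on a proper subset of any candidate key, so 2NF holds.

2NF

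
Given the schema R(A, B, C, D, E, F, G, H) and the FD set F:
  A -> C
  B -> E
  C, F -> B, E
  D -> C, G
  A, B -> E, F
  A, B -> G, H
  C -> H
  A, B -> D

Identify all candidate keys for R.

Attributes never on any right-hand side: {A} — every candidate key must contain it.
{A, B}⁺ = {A, B, C, D, E, F, G, H} — all of the relation — so {A, B} is a candidate key.
{A, F}⁺ = {A, B, C, D, E, F, G, H} — all of the relation — so {A, F} is a candidate key.
These are minimal and exhaustive — every other superkey contains one of them.

{A, B}, {A, F}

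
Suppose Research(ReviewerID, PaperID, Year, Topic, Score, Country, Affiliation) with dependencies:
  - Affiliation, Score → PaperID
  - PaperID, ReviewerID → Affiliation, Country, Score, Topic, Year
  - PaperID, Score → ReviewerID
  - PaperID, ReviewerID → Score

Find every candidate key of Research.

{Affiliation, Score}, {PaperID, ReviewerID}, {PaperID, Score}

{Affiliation, Score}⁺ = {Affiliation, Country, PaperID, ReviewerID, Score, Topic, Year} — all of the relation — so {Affiliation, Score} is a candidate key.
{PaperID, ReviewerID}⁺ = {Affiliation, Country, PaperID, ReviewerID, Score, Topic, Year} — all of the relation — so {PaperID, ReviewerID} is a candidate key.
{PaperID, Score}⁺ = {Affiliation, Country, PaperID, ReviewerID, Score, Topic, Year} — all of the relation — so {PaperID, Score} is a candidate key.
No proper subset of any of these is a key, and no other minimal superkey exists.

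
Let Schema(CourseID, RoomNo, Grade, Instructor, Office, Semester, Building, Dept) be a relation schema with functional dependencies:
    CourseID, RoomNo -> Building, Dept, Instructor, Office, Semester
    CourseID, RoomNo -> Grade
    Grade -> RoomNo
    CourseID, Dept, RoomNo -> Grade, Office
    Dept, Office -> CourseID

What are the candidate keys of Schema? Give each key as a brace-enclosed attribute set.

{CourseID, Grade}, {CourseID, RoomNo}, {Dept, Grade, Office}, {Dept, Office, RoomNo}

{CourseID, Grade} is a candidate key since {CourseID, Grade}⁺ = {Building, CourseID, Dept, Grade, Instructor, Office, RoomNo, Semester} covers every attribute.
{CourseID, RoomNo} is a candidate key since {CourseID, RoomNo}⁺ = {Building, CourseID, Dept, Grade, Instructor, Office, RoomNo, Semester} covers every attribute.
{Dept, Grade, Office} is a candidate key since {Dept, Grade, Office}⁺ = {Building, CourseID, Dept, Grade, Instructor, Office, RoomNo, Semester} covers every attribute.
{Dept, Office, RoomNo} is a candidate key since {Dept, Office, RoomNo}⁺ = {Building, CourseID, Dept, Grade, Instructor, Office, RoomNo, Semester} covers every attribute.
No proper subset of any of these is a key, and no other minimal superkey exists.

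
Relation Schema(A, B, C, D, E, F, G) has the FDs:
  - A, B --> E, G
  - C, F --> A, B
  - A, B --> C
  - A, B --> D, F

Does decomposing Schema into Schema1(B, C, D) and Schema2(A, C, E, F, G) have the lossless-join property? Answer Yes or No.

No

Common attributes: {C}; their closure is {C}.
Neither Schema1 nor Schema2 is contained in that closure, so the decomposition is lossy.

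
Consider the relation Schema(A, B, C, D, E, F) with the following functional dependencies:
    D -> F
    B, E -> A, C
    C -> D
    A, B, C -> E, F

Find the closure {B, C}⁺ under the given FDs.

Start with {B, C}.
C -> D applies; add {D} → now {B, C, D}.
D -> F applies; add {F} → now {B, C, D, F}.
No further FD applies.

{B, C, D, F}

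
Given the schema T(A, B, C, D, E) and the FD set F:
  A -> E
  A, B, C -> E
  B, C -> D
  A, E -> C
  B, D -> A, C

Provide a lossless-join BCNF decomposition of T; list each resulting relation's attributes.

{A, B, D}; {A, C, E}

Candidate keys of the original relation: {A, B}, {B, C}, {B, D}.
Within {A, B, C, D, E}: {A}⁺ ∩ {A, B, C, D, E} = {A, C, E}, not the whole set, so A -> C, E violates BCNF; decompose into {A, C, E} and {A, B, D}.
{A, C, E} is in BCNF.
{A, B, D} is in BCNF.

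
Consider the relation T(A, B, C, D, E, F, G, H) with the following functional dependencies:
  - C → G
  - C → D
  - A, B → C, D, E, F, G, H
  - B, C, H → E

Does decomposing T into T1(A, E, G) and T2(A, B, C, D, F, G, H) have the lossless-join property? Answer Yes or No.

No

The shared attributes are {A, G} and {A, G}⁺ = {A, G}.
Neither T1 nor T2 is contained in that closure, so the decomposition is lossy.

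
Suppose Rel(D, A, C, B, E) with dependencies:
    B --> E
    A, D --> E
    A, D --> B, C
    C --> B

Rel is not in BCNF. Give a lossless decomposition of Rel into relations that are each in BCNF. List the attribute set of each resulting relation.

Candidate key of the original relation: {A, D}.
In {A, B, C, D, E}, {B} is not a superkey ({B}⁺ restricted to this set is {B, E}), so split on B --> E into {B, E} and {A, B, C, D}.
{B, E} has no BCNF violation.
In {A, B, C, D}, {C} is not a superkey ({C}⁺ restricted to this set is {B, C}), so split on C --> B into {B, C} and {A, C, D}.
{B, C} has no BCNF violation.
{A, C, D} has no BCNF violation.

{A, C, D}; {B, C}; {B, E}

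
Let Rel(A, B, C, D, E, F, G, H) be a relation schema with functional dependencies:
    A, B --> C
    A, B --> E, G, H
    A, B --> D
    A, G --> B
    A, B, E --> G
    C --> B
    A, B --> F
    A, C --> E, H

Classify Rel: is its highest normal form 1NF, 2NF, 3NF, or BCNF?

3NF

Candidate keys: {A, B}, {A, C}, {A, G}. Prime attributes: {A, B, C, G}.
For C --> B we have {C}⁺ = {B, C}; {C} is not a superkey, so BCNF fails.
But every attribute on its right side ({B}) is prime, and the same holds for every other non-superkey FD, so 3NF still holds.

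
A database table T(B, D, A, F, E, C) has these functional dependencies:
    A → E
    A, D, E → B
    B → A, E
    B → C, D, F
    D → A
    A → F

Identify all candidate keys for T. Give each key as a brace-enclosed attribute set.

{B}, {D}

{B}⁺ = {A, B, C, D, E, F}, which is every attribute, so {B} is a candidate key.
{D}⁺ = {A, B, C, D, E, F}, which is every attribute, so {D} is a candidate key.
These are minimal and exhaustive — every other superkey contains one of them.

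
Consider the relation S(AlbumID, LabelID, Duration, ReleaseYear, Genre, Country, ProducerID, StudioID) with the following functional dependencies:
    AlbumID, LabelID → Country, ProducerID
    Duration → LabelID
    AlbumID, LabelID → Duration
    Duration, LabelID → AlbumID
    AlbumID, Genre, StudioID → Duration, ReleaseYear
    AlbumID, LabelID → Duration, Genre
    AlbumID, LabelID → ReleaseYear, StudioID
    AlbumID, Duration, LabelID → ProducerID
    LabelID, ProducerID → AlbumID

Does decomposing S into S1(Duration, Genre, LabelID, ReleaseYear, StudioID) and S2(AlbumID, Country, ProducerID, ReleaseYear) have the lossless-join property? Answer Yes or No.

The shared attributes are {ReleaseYear} and {ReleaseYear}⁺ = {ReleaseYear}.
S1 ⊄ {ReleaseYear} and S2 ⊄ {ReleaseYear}, so the split is lossy.

No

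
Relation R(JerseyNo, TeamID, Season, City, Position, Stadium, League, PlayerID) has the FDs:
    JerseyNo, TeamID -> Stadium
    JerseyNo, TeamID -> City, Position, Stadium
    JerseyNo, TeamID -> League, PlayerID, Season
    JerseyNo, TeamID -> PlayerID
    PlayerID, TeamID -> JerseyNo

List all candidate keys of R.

{JerseyNo, TeamID}, {PlayerID, TeamID}

Attributes never on any right-hand side: {TeamID} — every candidate key must contain it.
{JerseyNo, TeamID}⁺ = {City, JerseyNo, League, PlayerID, Position, Season, Stadium, TeamID} — all of the relation — so {JerseyNo, TeamID} is a candidate key.
{PlayerID, TeamID}⁺ = {City, JerseyNo, League, PlayerID, Position, Season, Stadium, TeamID} — all of the relation — so {PlayerID, TeamID} is a candidate key.
No proper subset of any of these is a key, and no other minimal superkey exists.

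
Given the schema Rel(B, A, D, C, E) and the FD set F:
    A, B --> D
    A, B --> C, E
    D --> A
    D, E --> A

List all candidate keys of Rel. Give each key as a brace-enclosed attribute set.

{B} never appears on the right of any FD, so every key must include it.
{A, B} is a candidate key since {A, B}⁺ = {A, B, C, D, E} covers every attribute.
{B, D} is a candidate key since {B, D}⁺ = {A, B, C, D, E} covers every attribute.
No proper subset of any of these is a key, and no other minimal superkey exists.

{A, B}, {B, D}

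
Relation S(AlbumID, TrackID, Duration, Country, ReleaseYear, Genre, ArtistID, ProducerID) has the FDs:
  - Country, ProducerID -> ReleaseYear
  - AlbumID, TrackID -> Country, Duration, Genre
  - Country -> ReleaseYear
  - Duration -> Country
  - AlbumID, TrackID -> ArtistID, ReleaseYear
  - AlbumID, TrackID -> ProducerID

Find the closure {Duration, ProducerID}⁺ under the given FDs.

Start with {Duration, ProducerID}.
Duration -> Country applies; add {Country} → now {Country, Duration, ProducerID}.
Country, ProducerID -> ReleaseYear applies; add {ReleaseYear} → now {Country, Duration, ProducerID, ReleaseYear}.
No further FD applies.

{Country, Duration, ProducerID, ReleaseYear}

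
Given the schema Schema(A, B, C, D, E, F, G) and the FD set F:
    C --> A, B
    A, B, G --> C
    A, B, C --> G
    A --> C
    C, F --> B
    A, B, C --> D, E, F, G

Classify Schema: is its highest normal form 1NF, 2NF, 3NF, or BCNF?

BCNF

Candidate keys: {A}, {C}. Prime attributes: {A, C}.
Each dependency's left side is a superkey — BCNF holds.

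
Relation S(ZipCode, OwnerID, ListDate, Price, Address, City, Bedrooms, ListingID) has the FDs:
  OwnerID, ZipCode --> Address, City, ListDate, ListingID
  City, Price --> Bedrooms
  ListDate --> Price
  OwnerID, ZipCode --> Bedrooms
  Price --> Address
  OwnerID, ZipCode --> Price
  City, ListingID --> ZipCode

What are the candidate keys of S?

{City, ListingID, OwnerID}, {OwnerID, ZipCode}

Attributes never on any right-hand side: {OwnerID} — every candidate key must contain it.
Closure of {OwnerID, ZipCode} is {Address, Bedrooms, City, ListDate, ListingID, OwnerID, Price, ZipCode}, the whole schema; {OwnerID, ZipCode} is a candidate key.
Closure of {City, ListingID, OwnerID} is {Address, Bedrooms, City, ListDate, ListingID, OwnerID, Price, ZipCode}, the whole schema; {City, ListingID, OwnerID} is a candidate key.
Any other superkey properly contains one of these, so there are no further candidate keys.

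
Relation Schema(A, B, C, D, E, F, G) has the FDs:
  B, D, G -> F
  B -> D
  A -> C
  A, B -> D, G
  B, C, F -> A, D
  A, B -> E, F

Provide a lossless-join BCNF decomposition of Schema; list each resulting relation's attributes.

{A, B, E, G}; {A, C}; {B, D}; {B, F, G}

Candidate keys of the original relation: {A, B}, {B, C, F}, {B, C, G}.
Within {A, B, C, D, E, F, G}: {B, D, G}⁺ ∩ {A, B, C, D, E, F, G} = {B, D, F, G}, not the whole set, so B, D, G -> F violates BCNF; decompose into {B, D, F, G} and {A, B, C, D, E, G}.
Within {B, D, F, G}: {B}⁺ ∩ {B, D, F, G} = {B, D}, not the whole set, so B -> D violates BCNF; decompose into {B, D} and {B, F, G}.
{B, D}: every determinant is a superkey — BCNF.
{B, F, G}: every determinant is a superkey — BCNF.
Within {A, B, C, D, E, G}: {B}⁺ ∩ {A, B, C, D, E, G} = {B, D}, not the whole set, so B -> D violates BCNF; decompose into {B, D} and {A, B, C, E, G}.
{B, D}: every determinant is a superkey — BCNF.
Within {A, B, C, E, G}: {A}⁺ ∩ {A, B, C, E, G} = {A, C}, not the whole set, so A -> C violates BCNF; decompose into {A, C} and {A, B, E, G}.
{A, C}: every determinant is a superkey — BCNF.
{A, B, E, G}: every determinant is a superkey — BCNF.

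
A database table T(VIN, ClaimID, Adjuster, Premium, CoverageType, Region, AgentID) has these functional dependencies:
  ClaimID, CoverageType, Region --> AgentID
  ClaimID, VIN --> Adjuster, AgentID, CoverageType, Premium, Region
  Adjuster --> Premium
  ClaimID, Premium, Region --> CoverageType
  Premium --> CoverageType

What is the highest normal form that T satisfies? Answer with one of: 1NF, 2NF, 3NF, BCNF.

Candidate key: {ClaimID, VIN}. Prime attributes: {ClaimID, VIN}.
ClaimID, CoverageType, Region --> AgentID breaks BCNF: {ClaimID, CoverageType, Region}⁺ = {AgentID, ClaimID, CoverageType, Region}, so {ClaimID, CoverageType, Region} is not a superkey.
Because {AgentID} is non-prime and the left side of ClaimID, CoverageType, Region --> AgentID is not a superkey, the relation is not in 3NF.
Checking every proper subset of each key, none determines a non-prime attribute — 2NF is satisfied.

2NF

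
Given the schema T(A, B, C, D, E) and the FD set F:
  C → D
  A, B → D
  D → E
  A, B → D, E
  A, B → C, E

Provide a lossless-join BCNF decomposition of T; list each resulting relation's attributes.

{A, B, C}; {C, D}; {D, E}

Candidate key of the original relation: {A, B}.
Within {A, B, C, D, E}: {C}⁺ ∩ {A, B, C, D, E} = {C, D, E}, not the whole set, so C → D, E violates BCNF; decompose into {C, D, E} and {A, B, C}.
Within {C, D, E}: {D}⁺ ∩ {C, D, E} = {D, E}, not the whole set, so D → E violates BCNF; decompose into {D, E} and {C, D}.
{D, E} is in BCNF.
{C, D} is in BCNF.
{A, B, C} is in BCNF.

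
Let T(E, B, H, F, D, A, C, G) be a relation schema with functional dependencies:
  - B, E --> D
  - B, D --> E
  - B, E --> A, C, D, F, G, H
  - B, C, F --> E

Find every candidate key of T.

{B, C, F}, {B, D}, {B, E}

{B} never appears on the right of any FD, so every key must include it.
Closure of {B, D} is {A, B, C, D, E, F, G, H}, the whole schema; {B, D} is a candidate key.
Closure of {B, E} is {A, B, C, D, E, F, G, H}, the whole schema; {B, E} is a candidate key.
Closure of {B, C, F} is {A, B, C, D, E, F, G, H}, the whole schema; {B, C, F} is a candidate key.
Any other superkey properly contains one of these, so there are no further candidate keys.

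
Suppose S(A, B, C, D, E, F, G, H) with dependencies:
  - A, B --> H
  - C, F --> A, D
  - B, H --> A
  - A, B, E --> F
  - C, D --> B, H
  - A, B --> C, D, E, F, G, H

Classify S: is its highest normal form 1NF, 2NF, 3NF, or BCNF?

BCNF

Candidate keys: {A, B}, {B, H}, {C, D}, {C, F}. Prime attributes: {A, B, C, D, F, H}.
Every FD has a superkey on the left, so the relation is in BCNF.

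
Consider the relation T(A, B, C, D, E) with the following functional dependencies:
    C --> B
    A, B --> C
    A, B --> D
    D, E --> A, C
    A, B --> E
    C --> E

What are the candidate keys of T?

{A, B} is a candidate key since {A, B}⁺ = {A, B, C, D, E} covers every attribute.
{A, C} is a candidate key since {A, C}⁺ = {A, B, C, D, E} covers every attribute.
{C, D} is a candidate key since {C, D}⁺ = {A, B, C, D, E} covers every attribute.
{D, E} is a candidate key since {D, E}⁺ = {A, B, C, D, E} covers every attribute.
Any other superkey properly contains one of these, so there are no further candidate keys.

{A, B}, {A, C}, {C, D}, {D, E}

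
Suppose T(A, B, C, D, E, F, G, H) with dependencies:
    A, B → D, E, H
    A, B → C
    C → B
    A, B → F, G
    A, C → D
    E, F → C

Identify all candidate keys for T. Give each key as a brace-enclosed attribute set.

Attributes never on any right-hand side: {A} — every candidate key must contain it.
{A, B}⁺ = {A, B, C, D, E, F, G, H}, which is every attribute, so {A, B} is a candidate key.
{A, C}⁺ = {A, B, C, D, E, F, G, H}, which is every attribute, so {A, C} is a candidate key.
{A, E, F}⁺ = {A, B, C, D, E, F, G, H}, which is every attribute, so {A, E, F} is a candidate key.
Any other superkey properly contains one of these, so there are no further candidate keys.

{A, B}, {A, C}, {A, E, F}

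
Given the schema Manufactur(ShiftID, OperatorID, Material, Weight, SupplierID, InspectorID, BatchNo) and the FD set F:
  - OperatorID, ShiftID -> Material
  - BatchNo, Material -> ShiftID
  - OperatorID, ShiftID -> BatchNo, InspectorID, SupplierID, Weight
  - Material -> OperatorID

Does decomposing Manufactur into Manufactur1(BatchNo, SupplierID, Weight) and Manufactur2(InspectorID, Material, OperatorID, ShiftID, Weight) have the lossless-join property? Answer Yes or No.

No

Common attributes: {Weight}; their closure is {Weight}.
The closure covers neither Manufactur1 nor Manufactur2 entirely; the join is not lossless.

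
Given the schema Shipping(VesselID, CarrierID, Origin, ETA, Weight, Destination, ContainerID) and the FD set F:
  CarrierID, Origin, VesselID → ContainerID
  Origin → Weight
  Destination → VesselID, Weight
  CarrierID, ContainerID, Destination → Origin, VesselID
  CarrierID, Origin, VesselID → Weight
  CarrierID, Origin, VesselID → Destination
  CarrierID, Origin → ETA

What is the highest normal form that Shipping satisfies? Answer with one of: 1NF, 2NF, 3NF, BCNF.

Candidate keys: {CarrierID, ContainerID, Destination}, {CarrierID, Destination, Origin}, {CarrierID, Origin, VesselID}. Prime attributes: {CarrierID, ContainerID, Destination, Origin, VesselID}.
Origin → Weight breaks BCNF: {Origin}⁺ = {Origin, Weight}, so {Origin} is not a superkey.
Because {Weight} is non-prime and the left side of Origin → Weight is not a superkey, the relation is not in 3NF.
{Destination} is a proper subset of the key {CarrierID, ContainerID, Destination}, and {Destination}⁺ contains the non-prime attribute {Weight} — a partial dependency, so 2NF is violated.

1NF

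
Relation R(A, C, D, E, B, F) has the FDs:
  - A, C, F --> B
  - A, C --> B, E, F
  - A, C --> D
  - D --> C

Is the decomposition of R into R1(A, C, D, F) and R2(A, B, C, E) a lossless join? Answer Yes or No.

Common attributes: {A, C}; their closure is {A, B, C, D, E, F}.
This includes all of R1, so the common attributes are a superkey of R1 — the join is lossless.

Yes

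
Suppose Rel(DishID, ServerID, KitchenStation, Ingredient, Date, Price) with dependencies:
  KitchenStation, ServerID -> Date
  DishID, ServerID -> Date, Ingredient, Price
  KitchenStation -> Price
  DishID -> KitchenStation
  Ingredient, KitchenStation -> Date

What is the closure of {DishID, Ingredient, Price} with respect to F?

{Date, DishID, Ingredient, KitchenStation, Price}

Start with {DishID, Ingredient, Price}.
DishID -> KitchenStation applies; add {KitchenStation} → now {DishID, Ingredient, KitchenStation, Price}.
Ingredient, KitchenStation -> Date applies; add {Date} → now {Date, DishID, Ingredient, KitchenStation, Price}.
No further FD applies.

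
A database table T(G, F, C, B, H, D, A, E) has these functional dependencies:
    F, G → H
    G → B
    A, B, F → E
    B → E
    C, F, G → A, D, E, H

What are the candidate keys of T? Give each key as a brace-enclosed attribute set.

No FD produces {C, F, G}, so they must be in every candidate key.
{C, F, G}⁺ = {A, B, C, D, E, F, G, H} — all of the relation — so {C, F, G} is a candidate key.
No other minimal set has full closure, so this is the only candidate key.

{C, F, G}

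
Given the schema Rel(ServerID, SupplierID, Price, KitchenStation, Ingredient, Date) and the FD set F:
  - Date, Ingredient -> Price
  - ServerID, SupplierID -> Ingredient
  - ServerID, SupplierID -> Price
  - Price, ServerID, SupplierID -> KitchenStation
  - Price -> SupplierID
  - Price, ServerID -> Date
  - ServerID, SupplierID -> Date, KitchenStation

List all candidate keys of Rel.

{ServerID} never appears on the right of any FD, so every key must include it.
{Price, ServerID}⁺ = {Date, Ingredient, KitchenStation, Price, ServerID, SupplierID}, which is every attribute, so {Price, ServerID} is a candidate key.
{ServerID, SupplierID}⁺ = {Date, Ingredient, KitchenStation, Price, ServerID, SupplierID}, which is every attribute, so {ServerID, SupplierID} is a candidate key.
{Date, Ingredient, ServerID}⁺ = {Date, Ingredient, KitchenStation, Price, ServerID, SupplierID}, which is every attribute, so {Date, Ingredient, ServerID} is a candidate key.
These are minimal and exhaustive — every other superkey contains one of them.

{Date, Ingredient, ServerID}, {Price, ServerID}, {ServerID, SupplierID}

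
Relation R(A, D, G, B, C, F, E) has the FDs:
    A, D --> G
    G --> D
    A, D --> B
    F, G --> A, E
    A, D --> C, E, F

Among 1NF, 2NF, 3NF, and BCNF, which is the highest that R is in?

Candidate keys: {A, D}, {A, G}, {F, G}. Prime attributes: {A, D, F, G}.
G --> D breaks BCNF: {G}⁺ = {D, G}, so {G} is not a superkey.
But every attribute on its right side ({D}) is prime, and the same holds for every other non-superkey FD, so 3NF still holds.

3NF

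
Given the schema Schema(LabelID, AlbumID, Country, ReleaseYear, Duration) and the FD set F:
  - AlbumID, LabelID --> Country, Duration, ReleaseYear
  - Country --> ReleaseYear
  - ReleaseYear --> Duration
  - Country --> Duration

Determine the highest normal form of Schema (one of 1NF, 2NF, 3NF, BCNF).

Candidate key: {AlbumID, LabelID}. Prime attributes: {AlbumID, LabelID}.
For Country --> ReleaseYear we have {Country}⁺ = {Country, Duration, ReleaseYear}; {Country} is not a superkey, so BCNF fails.
Country --> ReleaseYear determines the non-prime attribute {ReleaseYear} from a non-superkey — 3NF is violated.
No non-prime attribute depends on a proper subset of any candidate key, so 2NF holds.

2NF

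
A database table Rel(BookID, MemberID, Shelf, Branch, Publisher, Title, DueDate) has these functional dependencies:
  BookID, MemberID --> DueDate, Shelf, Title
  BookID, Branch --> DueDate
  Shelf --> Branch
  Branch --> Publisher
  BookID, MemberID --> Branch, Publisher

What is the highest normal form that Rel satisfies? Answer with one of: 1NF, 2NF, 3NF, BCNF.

2NF

Candidate key: {BookID, MemberID}. Prime attributes: {BookID, MemberID}.
BookID, Branch --> DueDate: {BookID, Branch}⁺ = {BookID, Branch, DueDate, Publisher}, which is not all of the attributes, so the left side is not a superkey — BCNF is violated.
BookID, Branch --> DueDate has non-prime {DueDate} on the right and a non-superkey on the left, so 3NF fails.
No non-prime attribute depends on a proper subset of any candidate key, so 2NF holds.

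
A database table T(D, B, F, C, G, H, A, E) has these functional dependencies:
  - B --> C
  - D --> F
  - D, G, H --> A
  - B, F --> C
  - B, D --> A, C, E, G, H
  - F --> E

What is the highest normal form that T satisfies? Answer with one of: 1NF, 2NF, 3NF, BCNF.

1NF

Candidate key: {B, D}. Prime attributes: {B, D}.
B --> C: {B}⁺ = {B, C}, which is not all of the attributes, so the left side is not a superkey — BCNF is violated.
B --> C has non-prime {C} on the right and a non-superkey on the left, so 3NF fails.
Since {B} ⊂ {B, D} and {B}⁺ ⊇ {C} with {C} non-prime, there is a partial dependency; 2NF fails.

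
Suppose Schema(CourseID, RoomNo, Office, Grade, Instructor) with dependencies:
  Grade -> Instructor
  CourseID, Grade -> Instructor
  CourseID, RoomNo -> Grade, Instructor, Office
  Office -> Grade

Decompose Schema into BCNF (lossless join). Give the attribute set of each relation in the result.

{CourseID, Office, RoomNo}; {Grade, Instructor}; {Grade, Office}

Candidate key of the original relation: {CourseID, RoomNo}.
{CourseID, Grade, Instructor, Office, RoomNo}: {Grade} determines {Grade, Instructor} here but is not a superkey — split on Grade -> Instructor, giving {Grade, Instructor} and {CourseID, Grade, Office, RoomNo}.
{Grade, Instructor} has no BCNF violation.
{CourseID, Grade, Office, RoomNo}: {Office} determines {Grade, Office} here but is not a superkey — split on Office -> Grade, giving {Grade, Office} and {CourseID, Office, RoomNo}.
{Grade, Office} has no BCNF violation.
{CourseID, Office, RoomNo} has no BCNF violation.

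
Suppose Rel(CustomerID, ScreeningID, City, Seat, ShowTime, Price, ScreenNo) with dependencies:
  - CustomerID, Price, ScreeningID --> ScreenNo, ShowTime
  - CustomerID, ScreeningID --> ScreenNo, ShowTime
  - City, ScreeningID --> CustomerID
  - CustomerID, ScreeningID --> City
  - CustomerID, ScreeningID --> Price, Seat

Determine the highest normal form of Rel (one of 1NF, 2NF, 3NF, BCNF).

BCNF

Candidate keys: {City, ScreeningID}, {CustomerID, ScreeningID}. Prime attributes: {City, CustomerID, ScreeningID}.
Every FD has a superkey on the left, so the relation is in BCNF.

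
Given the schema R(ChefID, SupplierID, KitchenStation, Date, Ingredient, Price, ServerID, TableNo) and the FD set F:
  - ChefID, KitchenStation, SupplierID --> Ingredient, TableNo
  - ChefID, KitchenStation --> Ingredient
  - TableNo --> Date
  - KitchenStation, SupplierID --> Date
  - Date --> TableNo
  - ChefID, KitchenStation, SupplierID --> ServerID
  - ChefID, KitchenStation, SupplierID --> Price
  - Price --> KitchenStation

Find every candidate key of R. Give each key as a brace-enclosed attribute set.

Attributes never on any right-hand side: {ChefID, SupplierID} — every candidate key must contain all of them.
{ChefID, KitchenStation, SupplierID}⁺ = {ChefID, Date, Ingredient, KitchenStation, Price, ServerID, SupplierID, TableNo} — all of the relation — so {ChefID, KitchenStation, SupplierID} is a candidate key.
{ChefID, Price, SupplierID}⁺ = {ChefID, Date, Ingredient, KitchenStation, Price, ServerID, SupplierID, TableNo} — all of the relation — so {ChefID, Price, SupplierID} is a candidate key.
These are minimal and exhaustive — every other superkey contains one of them.

{ChefID, KitchenStation, SupplierID}, {ChefID, Price, SupplierID}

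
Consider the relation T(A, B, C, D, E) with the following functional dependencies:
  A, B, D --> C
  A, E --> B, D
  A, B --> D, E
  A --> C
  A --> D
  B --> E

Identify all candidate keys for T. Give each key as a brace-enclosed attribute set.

{A, B}, {A, E}

{A} never appears on the right of any FD, so every key must include it.
{A, B} is a candidate key since {A, B}⁺ = {A, B, C, D, E} covers every attribute.
{A, E} is a candidate key since {A, E}⁺ = {A, B, C, D, E} covers every attribute.
Any other superkey properly contains one of these, so there are no further candidate keys.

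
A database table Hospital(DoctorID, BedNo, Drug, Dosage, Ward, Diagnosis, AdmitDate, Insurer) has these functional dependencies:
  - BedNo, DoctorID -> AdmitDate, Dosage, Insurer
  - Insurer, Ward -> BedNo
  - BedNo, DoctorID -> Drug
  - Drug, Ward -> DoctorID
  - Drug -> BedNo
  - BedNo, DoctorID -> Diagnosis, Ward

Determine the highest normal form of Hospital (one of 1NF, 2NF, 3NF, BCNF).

Candidate keys: {BedNo, DoctorID}, {DoctorID, Drug}, {DoctorID, Insurer, Ward}, {Drug, Ward}. Prime attributes: {BedNo, DoctorID, Drug, Insurer, Ward}.
For Insurer, Ward -> BedNo we have {Insurer, Ward}⁺ = {BedNo, Insurer, Ward}; {Insurer, Ward} is not a superkey, so BCNF fails.
But every attribute on its right side ({BedNo}) is prime, and the same holds for every other non-superkey FD, so 3NF still holds.

3NF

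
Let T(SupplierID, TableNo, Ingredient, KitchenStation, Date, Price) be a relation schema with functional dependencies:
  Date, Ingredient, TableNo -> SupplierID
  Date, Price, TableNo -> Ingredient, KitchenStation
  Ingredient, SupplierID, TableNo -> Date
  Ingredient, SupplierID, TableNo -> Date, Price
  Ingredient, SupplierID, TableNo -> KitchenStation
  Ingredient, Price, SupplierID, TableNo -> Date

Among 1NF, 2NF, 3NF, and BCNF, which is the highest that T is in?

Candidate keys: {Date, Ingredient, TableNo}, {Date, Price, TableNo}, {Ingredient, SupplierID, TableNo}. Prime attributes: {Date, Ingredient, Price, SupplierID, TableNo}.
Every FD has a superkey on the left, so the relation is in BCNF.

BCNF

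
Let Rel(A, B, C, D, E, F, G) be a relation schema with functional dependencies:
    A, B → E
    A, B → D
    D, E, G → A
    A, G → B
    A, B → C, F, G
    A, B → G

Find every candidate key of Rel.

{A, B}, {A, G}, {D, E, G}

{A, B}⁺ = {A, B, C, D, E, F, G}, which is every attribute, so {A, B} is a candidate key.
{A, G}⁺ = {A, B, C, D, E, F, G}, which is every attribute, so {A, G} is a candidate key.
{D, E, G}⁺ = {A, B, C, D, E, F, G}, which is every attribute, so {D, E, G} is a candidate key.
Any other superkey properly contains one of these, so there are no further candidate keys.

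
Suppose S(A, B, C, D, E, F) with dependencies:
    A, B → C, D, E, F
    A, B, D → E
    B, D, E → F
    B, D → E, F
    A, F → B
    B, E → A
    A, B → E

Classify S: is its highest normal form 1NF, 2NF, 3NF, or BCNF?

Candidate keys: {A, B}, {A, F}, {B, D}, {B, E}. Prime attributes: {A, B, D, E, F}.
Every FD has a superkey on the left, so the relation is in BCNF.

BCNF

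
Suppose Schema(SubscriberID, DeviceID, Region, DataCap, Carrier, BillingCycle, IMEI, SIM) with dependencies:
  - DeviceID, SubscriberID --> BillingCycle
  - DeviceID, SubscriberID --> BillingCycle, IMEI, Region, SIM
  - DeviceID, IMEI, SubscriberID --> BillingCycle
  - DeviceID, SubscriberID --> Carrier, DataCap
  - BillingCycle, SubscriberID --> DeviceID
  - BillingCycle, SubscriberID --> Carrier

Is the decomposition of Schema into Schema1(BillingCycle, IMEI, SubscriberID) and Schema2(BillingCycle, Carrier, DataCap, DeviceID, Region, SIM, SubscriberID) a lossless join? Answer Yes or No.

Yes

Schema1 ∩ Schema2 = {BillingCycle, SubscriberID}; its closure under F is {BillingCycle, Carrier, DataCap, DeviceID, IMEI, Region, SIM, SubscriberID}.
Since Schema1 ⊆ {BillingCycle, Carrier, DataCap, DeviceID, IMEI, Region, SIM, SubscriberID}, the intersection is a superkey of Schema1; the decomposition is lossless.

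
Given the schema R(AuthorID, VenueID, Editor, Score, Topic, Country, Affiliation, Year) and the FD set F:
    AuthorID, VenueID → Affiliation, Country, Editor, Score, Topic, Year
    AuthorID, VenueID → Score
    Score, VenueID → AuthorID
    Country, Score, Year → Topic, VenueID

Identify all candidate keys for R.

{AuthorID, VenueID}, {Country, Score, Year}, {Score, VenueID}

Closure of {AuthorID, VenueID} is {Affiliation, AuthorID, Country, Editor, Score, Topic, VenueID, Year}, the whole schema; {AuthorID, VenueID} is a candidate key.
Closure of {Score, VenueID} is {Affiliation, AuthorID, Country, Editor, Score, Topic, VenueID, Year}, the whole schema; {Score, VenueID} is a candidate key.
Closure of {Country, Score, Year} is {Affiliation, AuthorID, Country, Editor, Score, Topic, VenueID, Year}, the whole schema; {Country, Score, Year} is a candidate key.
No proper subset of any of these is a key, and no other minimal superkey exists.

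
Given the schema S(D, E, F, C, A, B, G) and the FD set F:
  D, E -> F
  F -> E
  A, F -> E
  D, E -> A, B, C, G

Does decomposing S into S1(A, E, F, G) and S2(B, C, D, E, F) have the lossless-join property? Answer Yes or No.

S1 ∩ S2 = {E, F}; its closure under F is {E, F}.
Neither S1 nor S2 is contained in that closure, so the decomposition is lossy.

No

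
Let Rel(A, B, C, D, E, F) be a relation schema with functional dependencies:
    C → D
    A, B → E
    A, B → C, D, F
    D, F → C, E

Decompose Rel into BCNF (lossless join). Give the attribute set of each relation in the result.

Candidate key of the original relation: {A, B}.
Within {A, B, C, D, E, F}: {C}⁺ ∩ {A, B, C, D, E, F} = {C, D}, not the whole set, so C → D violates BCNF; decompose into {C, D} and {A, B, C, E, F}.
{C, D} is in BCNF.
Within {A, B, C, E, F}: {C, F}⁺ ∩ {A, B, C, E, F} = {C, E, F}, not the whole set, so C, F → E violates BCNF; decompose into {C, E, F} and {A, B, C, F}.
{C, E, F} is in BCNF.
{A, B, C, F} is in BCNF.

{A, B, C, F}; {C, D}; {C, E, F}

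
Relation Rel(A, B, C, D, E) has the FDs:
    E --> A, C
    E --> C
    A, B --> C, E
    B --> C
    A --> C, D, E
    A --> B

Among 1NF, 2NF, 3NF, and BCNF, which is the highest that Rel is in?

2NF

Candidate keys: {A}, {E}. Prime attributes: {A, E}.
For B --> C we have {B}⁺ = {B, C}; {B} is not a superkey, so BCNF fails.
Because {C} is non-prime and the left side of B --> C is not a superkey, the relation is not in 3NF.
All keys have size 1, which rules out partial dependencies — 2NF is satisfied.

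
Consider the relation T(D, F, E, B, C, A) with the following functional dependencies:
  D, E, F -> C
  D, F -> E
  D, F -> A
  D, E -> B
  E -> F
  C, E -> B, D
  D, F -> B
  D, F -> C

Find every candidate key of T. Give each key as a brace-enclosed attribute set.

{C, E}⁺ = {A, B, C, D, E, F}, which is every attribute, so {C, E} is a candidate key.
{D, E}⁺ = {A, B, C, D, E, F}, which is every attribute, so {D, E} is a candidate key.
{D, F}⁺ = {A, B, C, D, E, F}, which is every attribute, so {D, F} is a candidate key.
Any other superkey properly contains one of these, so there are no further candidate keys.

{C, E}, {D, E}, {D, F}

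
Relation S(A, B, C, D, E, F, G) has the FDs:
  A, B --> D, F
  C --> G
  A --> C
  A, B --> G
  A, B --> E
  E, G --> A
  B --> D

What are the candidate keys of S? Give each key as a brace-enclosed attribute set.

{B} never appears on the right of any FD, so every key must include it.
{A, B}⁺ = {A, B, C, D, E, F, G} — all of the relation — so {A, B} is a candidate key.
{B, C, E}⁺ = {A, B, C, D, E, F, G} — all of the relation — so {B, C, E} is a candidate key.
{B, E, G}⁺ = {A, B, C, D, E, F, G} — all of the relation — so {B, E, G} is a candidate key.
Any other superkey properly contains one of these, so there are no further candidate keys.

{A, B}, {B, C, E}, {B, E, G}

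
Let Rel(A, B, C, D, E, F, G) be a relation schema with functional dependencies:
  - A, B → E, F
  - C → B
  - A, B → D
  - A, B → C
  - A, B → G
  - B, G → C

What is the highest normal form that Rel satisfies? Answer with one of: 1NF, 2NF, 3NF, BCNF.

3NF

Candidate keys: {A, B}, {A, C}. Prime attributes: {A, B, C}.
For C → B we have {C}⁺ = {B, C}; {C} is not a superkey, so BCNF fails.
Since {B} ⊆ prime attributes and every other non-superkey FD also has a prime right side, the schema is in 3NF.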